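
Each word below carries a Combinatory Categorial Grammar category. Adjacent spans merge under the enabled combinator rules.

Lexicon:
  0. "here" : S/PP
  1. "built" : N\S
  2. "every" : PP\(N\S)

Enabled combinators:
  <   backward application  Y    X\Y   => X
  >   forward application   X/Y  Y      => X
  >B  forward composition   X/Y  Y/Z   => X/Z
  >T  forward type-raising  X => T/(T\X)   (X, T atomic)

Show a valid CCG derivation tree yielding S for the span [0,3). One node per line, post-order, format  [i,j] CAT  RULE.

[0,3] S   >
  [0,1] "here" : S/PP
  [1,3] PP   <
    [1,2] "built" : N\S
    [2,3] "every" : PP\(N\S)

[0,1] S/PP  lex  "here"
[1,2] N\S  lex  "built"
[2,3] PP\(N\S)  lex  "every"
[1,3] PP  <  k=2
[0,3] S  >  k=1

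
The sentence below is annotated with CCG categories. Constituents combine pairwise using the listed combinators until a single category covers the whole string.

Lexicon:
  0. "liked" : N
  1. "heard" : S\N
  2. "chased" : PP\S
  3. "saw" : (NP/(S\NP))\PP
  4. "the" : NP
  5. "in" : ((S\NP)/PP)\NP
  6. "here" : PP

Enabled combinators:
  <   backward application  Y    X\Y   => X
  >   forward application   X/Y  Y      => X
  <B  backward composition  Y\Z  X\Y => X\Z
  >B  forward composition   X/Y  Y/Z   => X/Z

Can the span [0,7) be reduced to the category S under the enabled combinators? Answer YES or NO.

NO

N S\N PP\S (NP/(S\NP))\PP NP ((S\NP)/PP)\NP PP
CKY chart[0,7] = {NP}; S ∉ chart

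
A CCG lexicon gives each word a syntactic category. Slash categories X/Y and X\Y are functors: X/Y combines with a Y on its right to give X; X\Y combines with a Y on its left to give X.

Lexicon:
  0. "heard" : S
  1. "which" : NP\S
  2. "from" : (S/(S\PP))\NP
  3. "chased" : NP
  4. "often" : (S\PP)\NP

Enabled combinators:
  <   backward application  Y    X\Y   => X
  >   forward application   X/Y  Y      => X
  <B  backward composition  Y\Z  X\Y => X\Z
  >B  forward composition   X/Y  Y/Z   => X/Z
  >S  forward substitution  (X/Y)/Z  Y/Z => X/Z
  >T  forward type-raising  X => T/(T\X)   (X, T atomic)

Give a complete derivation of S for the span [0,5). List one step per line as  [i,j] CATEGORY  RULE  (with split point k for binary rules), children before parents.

[0,1] S  lex  "heard"
[0,1] NP/(NP\S)  >T
[1,2] NP\S  lex  "which"
[0,2] NP  >  k=1
[2,3] (S/(S\PP))\NP  lex  "from"
[0,3] S/(S\PP)  <  k=2
[3,4] NP  lex  "chased"
[4,5] (S\PP)\NP  lex  "often"
[3,5] S\PP  <  k=4
[0,5] S  >  k=3

[0,5] S   >
  [0,3] S/(S\PP)   <
    [0,2] NP   >
      [0,1] NP/(NP\S)   >T
        [0,1] "heard" : S
      [1,2] "which" : NP\S
    [2,3] "from" : (S/(S\PP))\NP
  [3,5] S\PP   <
    [3,4] "chased" : NP
    [4,5] "often" : (S\PP)\NP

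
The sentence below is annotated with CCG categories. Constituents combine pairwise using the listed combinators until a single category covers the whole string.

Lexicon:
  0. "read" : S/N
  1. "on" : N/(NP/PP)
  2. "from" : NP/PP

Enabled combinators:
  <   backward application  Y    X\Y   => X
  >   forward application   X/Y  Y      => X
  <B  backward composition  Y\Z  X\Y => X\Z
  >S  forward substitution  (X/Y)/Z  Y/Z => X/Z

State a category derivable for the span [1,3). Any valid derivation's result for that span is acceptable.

N

[0,3] S   >
  [0,1] "read" : S/N
  [1,3] N   >
    [1,2] "on" : N/(NP/PP)
    [2,3] "from" : NP/PP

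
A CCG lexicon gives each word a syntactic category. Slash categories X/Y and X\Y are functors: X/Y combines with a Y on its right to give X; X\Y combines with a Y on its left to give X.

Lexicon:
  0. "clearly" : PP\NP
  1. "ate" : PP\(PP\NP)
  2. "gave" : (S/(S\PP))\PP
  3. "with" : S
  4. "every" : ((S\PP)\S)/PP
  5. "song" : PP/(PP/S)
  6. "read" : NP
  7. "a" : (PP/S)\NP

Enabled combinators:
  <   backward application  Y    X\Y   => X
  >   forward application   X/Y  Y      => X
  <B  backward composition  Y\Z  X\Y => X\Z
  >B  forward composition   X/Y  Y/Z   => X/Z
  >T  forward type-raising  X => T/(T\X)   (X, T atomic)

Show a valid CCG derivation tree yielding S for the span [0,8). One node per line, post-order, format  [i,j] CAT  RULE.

[0,1] PP\NP  lex  "clearly"
[1,2] PP\(PP\NP)  lex  "ate"
[0,2] PP  <  k=1
[2,3] (S/(S\PP))\PP  lex  "gave"
[0,3] S/(S\PP)  <  k=2
[3,4] S  lex  "with"
[4,5] ((S\PP)\S)/PP  lex  "every"
[5,6] PP/(PP/S)  lex  "song"
[6,7] NP  lex  "read"
[7,8] (PP/S)\NP  lex  "a"
[6,8] PP/S  <  k=7
[5,8] PP  >  k=6
[4,8] (S\PP)\S  >  k=5
[3,8] S\PP  <  k=4
[0,8] S  >  k=3

[0,8] S   >
  [0,3] S/(S\PP)   <
    [0,2] PP   <
      [0,1] "clearly" : PP\NP
      [1,2] "ate" : PP\(PP\NP)
    [2,3] "gave" : (S/(S\PP))\PP
  [3,8] S\PP   <
    [3,4] "with" : S
    [4,8] (S\PP)\S   >
      [4,5] "every" : ((S\PP)\S)/PP
      [5,8] PP   >
        [5,6] "song" : PP/(PP/S)
        [6,8] PP/S   <
          [6,7] "read" : NP
          [7,8] "a" : (PP/S)\NP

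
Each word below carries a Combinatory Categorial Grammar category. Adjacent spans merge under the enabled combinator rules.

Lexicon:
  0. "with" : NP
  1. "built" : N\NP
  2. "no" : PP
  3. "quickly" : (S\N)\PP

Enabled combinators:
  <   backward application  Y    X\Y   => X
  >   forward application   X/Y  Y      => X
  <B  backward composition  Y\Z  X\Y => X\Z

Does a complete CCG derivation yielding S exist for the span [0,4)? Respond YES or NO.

[0,4] S   <
  [0,2] N   <
    [0,1] "with" : NP
    [1,2] "built" : N\NP
  [2,4] S\N   <
    [2,3] "no" : PP
    [3,4] "quickly" : (S\N)\PP

YES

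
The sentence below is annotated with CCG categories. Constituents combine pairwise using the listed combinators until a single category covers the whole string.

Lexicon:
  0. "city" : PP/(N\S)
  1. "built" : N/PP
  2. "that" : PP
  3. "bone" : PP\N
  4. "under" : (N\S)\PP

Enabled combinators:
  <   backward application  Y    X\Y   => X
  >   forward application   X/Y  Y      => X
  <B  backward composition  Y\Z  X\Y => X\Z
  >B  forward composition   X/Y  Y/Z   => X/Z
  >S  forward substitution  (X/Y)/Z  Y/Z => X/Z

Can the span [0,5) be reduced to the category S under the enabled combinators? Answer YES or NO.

NO

PP/(N\S) N/PP PP PP\N (N\S)\PP
CKY chart[0,5] = {PP}; S ∉ chart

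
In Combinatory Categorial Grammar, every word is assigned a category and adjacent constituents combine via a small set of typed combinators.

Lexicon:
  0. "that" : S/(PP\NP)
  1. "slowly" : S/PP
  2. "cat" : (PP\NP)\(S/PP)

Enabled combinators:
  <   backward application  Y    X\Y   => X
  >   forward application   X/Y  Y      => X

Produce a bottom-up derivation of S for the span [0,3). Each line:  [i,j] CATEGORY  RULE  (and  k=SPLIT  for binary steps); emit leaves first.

[0,1] S/(PP\NP)  lex  "that"
[1,2] S/PP  lex  "slowly"
[2,3] (PP\NP)\(S/PP)  lex  "cat"
[1,3] PP\NP  <  k=2
[0,3] S  >  k=1

[0,3] S   >
  [0,1] "that" : S/(PP\NP)
  [1,3] PP\NP   <
    [1,2] "slowly" : S/PP
    [2,3] "cat" : (PP\NP)\(S/PP)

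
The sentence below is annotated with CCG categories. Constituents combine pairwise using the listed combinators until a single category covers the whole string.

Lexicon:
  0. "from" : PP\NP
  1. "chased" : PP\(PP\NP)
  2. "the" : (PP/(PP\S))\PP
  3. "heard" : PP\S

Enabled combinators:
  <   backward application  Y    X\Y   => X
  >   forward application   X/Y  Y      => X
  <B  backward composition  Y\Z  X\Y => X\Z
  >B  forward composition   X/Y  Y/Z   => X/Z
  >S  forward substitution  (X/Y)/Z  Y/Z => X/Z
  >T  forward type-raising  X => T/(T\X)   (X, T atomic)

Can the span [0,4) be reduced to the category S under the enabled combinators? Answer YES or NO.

NO

PP\NP PP\(PP\NP) (PP/(PP\S))\PP PP\S
CKY chart[0,4] = {N/(N\PP), NP/(NP\PP), PP, PP/(PP\PP), S/(S\PP)}; S ∉ chart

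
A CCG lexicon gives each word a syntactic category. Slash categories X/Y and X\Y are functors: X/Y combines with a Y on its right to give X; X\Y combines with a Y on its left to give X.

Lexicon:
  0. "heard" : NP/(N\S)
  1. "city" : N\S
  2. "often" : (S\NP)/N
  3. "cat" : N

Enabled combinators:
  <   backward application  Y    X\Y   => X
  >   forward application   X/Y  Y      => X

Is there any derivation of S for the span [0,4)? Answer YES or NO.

YES

[0,4] S   <
  [0,2] NP   >
    [0,1] "heard" : NP/(N\S)
    [1,2] "city" : N\S
  [2,4] S\NP   >
    [2,3] "often" : (S\NP)/N
    [3,4] "cat" : N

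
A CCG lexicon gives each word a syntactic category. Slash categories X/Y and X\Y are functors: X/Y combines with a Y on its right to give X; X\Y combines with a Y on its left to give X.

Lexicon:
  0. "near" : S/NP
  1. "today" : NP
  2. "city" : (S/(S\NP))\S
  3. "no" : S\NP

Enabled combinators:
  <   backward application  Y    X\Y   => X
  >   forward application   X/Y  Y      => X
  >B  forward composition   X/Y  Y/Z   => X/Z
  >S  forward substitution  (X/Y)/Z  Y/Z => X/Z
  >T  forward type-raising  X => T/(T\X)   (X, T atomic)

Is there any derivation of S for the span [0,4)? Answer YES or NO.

YES

[0,4] S   >
  [0,3] S/(S\NP)   <
    [0,2] S   >
      [0,1] "near" : S/NP
      [1,2] "today" : NP
    [2,3] "city" : (S/(S\NP))\S
  [3,4] "no" : S\NP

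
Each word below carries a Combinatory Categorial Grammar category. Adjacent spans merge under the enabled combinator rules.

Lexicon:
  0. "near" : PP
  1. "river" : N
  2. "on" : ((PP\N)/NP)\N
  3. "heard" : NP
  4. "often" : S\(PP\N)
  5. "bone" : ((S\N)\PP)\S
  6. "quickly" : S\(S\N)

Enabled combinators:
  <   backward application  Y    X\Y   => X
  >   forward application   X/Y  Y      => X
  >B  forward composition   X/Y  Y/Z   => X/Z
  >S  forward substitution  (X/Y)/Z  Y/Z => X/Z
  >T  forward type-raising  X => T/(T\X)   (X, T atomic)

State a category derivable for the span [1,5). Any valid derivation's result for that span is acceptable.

[0,7] S   <
  [0,6] S\N   <
    [0,1] "near" : PP
    [1,6] (S\N)\PP   <
      [1,5] S   <
        [1,4] PP\N   >
          [1,3] (PP\N)/NP   <
            [1,2] "river" : N
            [2,3] "on" : ((PP\N)/NP)\N
          [3,4] "heard" : NP
        [4,5] "often" : S\(PP\N)
      [5,6] "bone" : ((S\N)\PP)\S
  [6,7] "quickly" : S\(S\N)

S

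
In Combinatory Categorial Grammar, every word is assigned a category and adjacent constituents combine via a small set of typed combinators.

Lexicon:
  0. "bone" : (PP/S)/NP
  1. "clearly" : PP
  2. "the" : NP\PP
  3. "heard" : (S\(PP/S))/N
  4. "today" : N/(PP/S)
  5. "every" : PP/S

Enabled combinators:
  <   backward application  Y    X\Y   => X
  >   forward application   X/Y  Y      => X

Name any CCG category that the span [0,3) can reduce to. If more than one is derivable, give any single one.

[0,6] S   <
  [0,3] PP/S   >
    [0,1] "bone" : (PP/S)/NP
    [1,3] NP   <
      [1,2] "clearly" : PP
      [2,3] "the" : NP\PP
  [3,6] S\(PP/S)   >
    [3,4] "heard" : (S\(PP/S))/N
    [4,6] N   >
      [4,5] "today" : N/(PP/S)
      [5,6] "every" : PP/S

PP/S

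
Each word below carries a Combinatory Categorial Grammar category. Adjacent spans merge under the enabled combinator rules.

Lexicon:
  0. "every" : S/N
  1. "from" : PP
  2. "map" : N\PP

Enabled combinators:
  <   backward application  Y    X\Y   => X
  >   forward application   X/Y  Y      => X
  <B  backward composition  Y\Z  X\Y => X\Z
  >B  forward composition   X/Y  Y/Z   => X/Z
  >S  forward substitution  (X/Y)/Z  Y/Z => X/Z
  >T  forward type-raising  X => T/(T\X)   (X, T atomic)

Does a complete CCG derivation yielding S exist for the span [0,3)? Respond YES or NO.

[0,3] S   >
  [0,1] "every" : S/N
  [1,3] N   <
    [1,2] "from" : PP
    [2,3] "map" : N\PP

YES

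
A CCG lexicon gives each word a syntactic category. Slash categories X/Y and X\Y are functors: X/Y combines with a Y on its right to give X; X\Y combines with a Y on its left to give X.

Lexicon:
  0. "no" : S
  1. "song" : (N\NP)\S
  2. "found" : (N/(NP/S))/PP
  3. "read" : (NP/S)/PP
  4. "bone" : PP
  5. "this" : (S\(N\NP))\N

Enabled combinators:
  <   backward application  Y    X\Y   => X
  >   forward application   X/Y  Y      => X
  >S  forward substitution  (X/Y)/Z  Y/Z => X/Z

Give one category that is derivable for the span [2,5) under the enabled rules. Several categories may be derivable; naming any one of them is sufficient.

N

[0,6] S   <
  [0,2] N\NP   <
    [0,1] "no" : S
    [1,2] "song" : (N\NP)\S
  [2,6] S\(N\NP)   <
    [2,5] N   >
      [2,4] N/PP   >S
        [2,3] "found" : (N/(NP/S))/PP
        [3,4] "read" : (NP/S)/PP
      [4,5] "bone" : PP
    [5,6] "this" : (S\(N\NP))\N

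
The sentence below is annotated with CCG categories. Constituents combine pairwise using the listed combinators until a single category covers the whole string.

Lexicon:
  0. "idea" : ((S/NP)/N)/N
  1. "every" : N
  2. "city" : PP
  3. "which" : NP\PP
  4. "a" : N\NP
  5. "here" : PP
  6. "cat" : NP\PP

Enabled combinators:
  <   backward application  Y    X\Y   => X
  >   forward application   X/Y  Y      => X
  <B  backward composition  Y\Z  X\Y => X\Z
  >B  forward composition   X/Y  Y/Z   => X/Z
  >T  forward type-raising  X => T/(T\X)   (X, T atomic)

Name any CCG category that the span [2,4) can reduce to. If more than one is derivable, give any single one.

[0,7] S   >
  [0,5] S/NP   >
    [0,2] (S/NP)/N   >
      [0,1] "idea" : ((S/NP)/N)/N
      [1,2] "every" : N
    [2,5] N   <
      [2,4] NP   >
        [2,3] NP/(NP\PP)   >T
          [2,3] "city" : PP
        [3,4] "which" : NP\PP
      [4,5] "a" : N\NP
  [5,7] NP   >
    [5,6] NP/(NP\PP)   >T
      [5,6] "here" : PP
    [6,7] "cat" : NP\PP

NP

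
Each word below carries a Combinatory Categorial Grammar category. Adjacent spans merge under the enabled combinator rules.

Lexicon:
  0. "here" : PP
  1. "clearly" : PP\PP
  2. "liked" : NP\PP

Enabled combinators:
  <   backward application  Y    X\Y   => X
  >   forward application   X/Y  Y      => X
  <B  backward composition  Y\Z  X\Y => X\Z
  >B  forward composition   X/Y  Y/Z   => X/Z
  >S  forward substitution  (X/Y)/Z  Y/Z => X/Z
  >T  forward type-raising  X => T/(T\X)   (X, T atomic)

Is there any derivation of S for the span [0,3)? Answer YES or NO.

PP PP\PP NP\PP
CKY chart[0,3] = {N/(N\NP), NP, NP/(NP\NP), PP/(PP\NP), S/(S\NP)}; S ∉ chart

NO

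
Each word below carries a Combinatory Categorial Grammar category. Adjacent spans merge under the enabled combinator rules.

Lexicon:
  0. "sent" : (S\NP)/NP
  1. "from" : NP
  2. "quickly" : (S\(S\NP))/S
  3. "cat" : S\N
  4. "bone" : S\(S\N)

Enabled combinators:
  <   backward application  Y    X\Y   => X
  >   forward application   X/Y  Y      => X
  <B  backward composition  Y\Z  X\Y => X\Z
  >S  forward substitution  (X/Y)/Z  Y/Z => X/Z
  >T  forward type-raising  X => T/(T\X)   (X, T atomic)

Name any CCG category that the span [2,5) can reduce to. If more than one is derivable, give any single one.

S\(S\NP)

[0,5] S   <
  [0,2] S\NP   >
    [0,1] "sent" : (S\NP)/NP
    [1,2] "from" : NP
  [2,5] S\(S\NP)   >
    [2,3] "quickly" : (S\(S\NP))/S
    [3,5] S   <
      [3,4] "cat" : S\N
      [4,5] "bone" : S\(S\N)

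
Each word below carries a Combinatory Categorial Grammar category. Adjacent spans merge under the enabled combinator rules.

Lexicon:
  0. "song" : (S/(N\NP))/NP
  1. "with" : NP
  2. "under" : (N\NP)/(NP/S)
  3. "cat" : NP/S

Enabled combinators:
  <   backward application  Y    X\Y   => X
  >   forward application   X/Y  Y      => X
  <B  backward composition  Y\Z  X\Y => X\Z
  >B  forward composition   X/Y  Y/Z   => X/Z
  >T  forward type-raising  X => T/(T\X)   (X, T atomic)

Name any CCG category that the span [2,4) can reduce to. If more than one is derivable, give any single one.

[0,4] S   >
  [0,2] S/(N\NP)   >
    [0,1] "song" : (S/(N\NP))/NP
    [1,2] "with" : NP
  [2,4] N\NP   >
    [2,3] "under" : (N\NP)/(NP/S)
    [3,4] "cat" : NP/S

N\NP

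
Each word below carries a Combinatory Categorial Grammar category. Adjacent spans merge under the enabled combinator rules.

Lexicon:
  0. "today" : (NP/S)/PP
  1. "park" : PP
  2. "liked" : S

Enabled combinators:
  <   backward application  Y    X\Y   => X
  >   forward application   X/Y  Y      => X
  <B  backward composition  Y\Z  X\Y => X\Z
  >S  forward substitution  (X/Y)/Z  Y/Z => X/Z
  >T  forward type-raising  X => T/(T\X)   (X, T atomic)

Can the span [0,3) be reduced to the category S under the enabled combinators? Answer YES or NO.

NO

(NP/S)/PP PP S
CKY chart[0,3] = {N/(N\NP), NP, NP/(NP\NP), PP/(PP\NP), S/(S\NP)}; S ∉ chart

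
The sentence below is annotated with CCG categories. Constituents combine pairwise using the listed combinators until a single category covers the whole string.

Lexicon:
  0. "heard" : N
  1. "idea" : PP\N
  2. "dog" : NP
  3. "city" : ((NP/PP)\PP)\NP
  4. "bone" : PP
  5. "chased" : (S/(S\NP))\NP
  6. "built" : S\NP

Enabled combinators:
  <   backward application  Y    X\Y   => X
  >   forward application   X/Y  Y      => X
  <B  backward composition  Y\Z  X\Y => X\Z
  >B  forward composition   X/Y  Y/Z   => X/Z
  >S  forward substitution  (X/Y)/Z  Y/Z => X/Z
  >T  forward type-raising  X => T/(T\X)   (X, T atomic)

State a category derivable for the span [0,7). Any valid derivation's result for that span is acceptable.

S

[0,7] S   >
  [0,6] S/(S\NP)   <
    [0,5] NP   >
      [0,4] NP/PP   <
        [0,2] PP   <
          [0,1] "heard" : N
          [1,2] "idea" : PP\N
        [2,4] (NP/PP)\PP   <
          [2,3] "dog" : NP
          [3,4] "city" : ((NP/PP)\PP)\NP
      [4,5] "bone" : PP
    [5,6] "chased" : (S/(S\NP))\NP
  [6,7] "built" : S\NP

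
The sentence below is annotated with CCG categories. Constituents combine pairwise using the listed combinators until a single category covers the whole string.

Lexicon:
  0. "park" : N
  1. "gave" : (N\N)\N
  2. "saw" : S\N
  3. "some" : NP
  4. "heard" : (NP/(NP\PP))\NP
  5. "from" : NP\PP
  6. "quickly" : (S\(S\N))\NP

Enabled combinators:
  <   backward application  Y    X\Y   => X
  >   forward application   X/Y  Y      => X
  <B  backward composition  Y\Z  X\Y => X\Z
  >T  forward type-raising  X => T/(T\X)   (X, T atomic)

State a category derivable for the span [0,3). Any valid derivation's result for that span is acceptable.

[0,7] S   <
  [0,3] S\N   <B
    [0,2] N\N   <
      [0,1] "park" : N
      [1,2] "gave" : (N\N)\N
    [2,3] "saw" : S\N
  [3,7] S\(S\N)   <
    [3,6] NP   >
      [3,5] NP/(NP\PP)   <
        [3,4] "some" : NP
        [4,5] "heard" : (NP/(NP\PP))\NP
      [5,6] "from" : NP\PP
    [6,7] "quickly" : (S\(S\N))\NP

S\N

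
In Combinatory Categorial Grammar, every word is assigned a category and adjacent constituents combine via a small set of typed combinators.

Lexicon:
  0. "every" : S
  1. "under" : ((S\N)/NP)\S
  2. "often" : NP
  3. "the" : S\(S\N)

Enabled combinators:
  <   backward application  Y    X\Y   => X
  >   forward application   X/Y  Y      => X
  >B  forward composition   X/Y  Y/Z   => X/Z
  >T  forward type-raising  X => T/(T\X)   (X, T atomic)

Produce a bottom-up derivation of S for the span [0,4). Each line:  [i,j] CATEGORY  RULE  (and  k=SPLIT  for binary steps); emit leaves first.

[0,1] S  lex  "every"
[1,2] ((S\N)/NP)\S  lex  "under"
[0,2] (S\N)/NP  <  k=1
[2,3] NP  lex  "often"
[0,3] S\N  >  k=2
[3,4] S\(S\N)  lex  "the"
[0,4] S  <  k=3

[0,4] S   <
  [0,3] S\N   >
    [0,2] (S\N)/NP   <
      [0,1] "every" : S
      [1,2] "under" : ((S\N)/NP)\S
    [2,3] "often" : NP
  [3,4] "the" : S\(S\N)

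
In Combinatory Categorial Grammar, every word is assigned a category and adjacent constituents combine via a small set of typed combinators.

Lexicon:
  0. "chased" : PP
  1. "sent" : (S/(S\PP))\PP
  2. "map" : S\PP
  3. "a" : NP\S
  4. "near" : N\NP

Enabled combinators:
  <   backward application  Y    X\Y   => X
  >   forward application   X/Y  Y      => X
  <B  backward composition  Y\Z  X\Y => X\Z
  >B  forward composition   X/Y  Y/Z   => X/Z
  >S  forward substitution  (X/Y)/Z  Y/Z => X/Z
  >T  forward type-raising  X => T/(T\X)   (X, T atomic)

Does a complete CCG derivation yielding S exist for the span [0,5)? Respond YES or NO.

NO

PP (S/(S\PP))\PP S\PP NP\S N\NP
CKY chart[0,5] = {N, N/(N\N), NP/(NP\N), PP/(PP\N), S/(S\N)}; S ∉ chart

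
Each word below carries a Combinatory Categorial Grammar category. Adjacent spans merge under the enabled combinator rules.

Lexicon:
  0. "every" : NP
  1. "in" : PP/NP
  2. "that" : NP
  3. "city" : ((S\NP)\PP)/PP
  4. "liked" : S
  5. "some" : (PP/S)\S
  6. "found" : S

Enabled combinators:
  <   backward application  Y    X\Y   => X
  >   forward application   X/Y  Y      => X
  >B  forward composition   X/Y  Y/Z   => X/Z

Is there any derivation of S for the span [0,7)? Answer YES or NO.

YES

[0,7] S   <
  [0,1] "every" : NP
  [1,7] S\NP   <
    [1,3] PP   >
      [1,2] "in" : PP/NP
      [2,3] "that" : NP
    [3,7] (S\NP)\PP   >
      [3,4] "city" : ((S\NP)\PP)/PP
      [4,7] PP   >
        [4,6] PP/S   <
          [4,5] "liked" : S
          [5,6] "some" : (PP/S)\S
        [6,7] "found" : S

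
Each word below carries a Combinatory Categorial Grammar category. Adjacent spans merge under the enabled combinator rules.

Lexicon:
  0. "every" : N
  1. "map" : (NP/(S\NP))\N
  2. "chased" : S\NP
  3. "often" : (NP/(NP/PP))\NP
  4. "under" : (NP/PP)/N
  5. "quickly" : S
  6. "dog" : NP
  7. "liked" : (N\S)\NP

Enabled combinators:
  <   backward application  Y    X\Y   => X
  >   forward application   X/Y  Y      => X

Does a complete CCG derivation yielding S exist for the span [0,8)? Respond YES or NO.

NO

N (NP/(S\NP))\N S\NP (NP/(NP/PP))\NP (NP/PP)/N S NP (N\S)\NP
CKY chart[0,8] = {NP}; S ∉ chart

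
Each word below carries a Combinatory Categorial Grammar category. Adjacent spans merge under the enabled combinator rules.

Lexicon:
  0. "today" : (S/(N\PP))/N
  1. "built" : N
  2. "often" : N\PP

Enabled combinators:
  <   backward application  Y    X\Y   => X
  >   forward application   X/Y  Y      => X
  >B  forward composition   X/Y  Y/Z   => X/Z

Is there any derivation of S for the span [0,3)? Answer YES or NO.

YES

[0,3] S   >
  [0,2] S/(N\PP)   >
    [0,1] "today" : (S/(N\PP))/N
    [1,2] "built" : N
  [2,3] "often" : N\PP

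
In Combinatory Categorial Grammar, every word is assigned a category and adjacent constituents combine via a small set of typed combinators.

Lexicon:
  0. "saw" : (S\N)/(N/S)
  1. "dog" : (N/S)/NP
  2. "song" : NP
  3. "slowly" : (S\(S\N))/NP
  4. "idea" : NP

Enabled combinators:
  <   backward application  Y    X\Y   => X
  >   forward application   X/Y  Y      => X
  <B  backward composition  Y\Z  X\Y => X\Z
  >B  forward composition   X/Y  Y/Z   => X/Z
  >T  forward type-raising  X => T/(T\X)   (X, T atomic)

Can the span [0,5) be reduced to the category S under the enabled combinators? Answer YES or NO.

[0,5] S   <
  [0,3] S\N   >
    [0,1] "saw" : (S\N)/(N/S)
    [1,3] N/S   >
      [1,2] "dog" : (N/S)/NP
      [2,3] "song" : NP
  [3,5] S\(S\N)   >
    [3,4] "slowly" : (S\(S\N))/NP
    [4,5] "idea" : NP

YES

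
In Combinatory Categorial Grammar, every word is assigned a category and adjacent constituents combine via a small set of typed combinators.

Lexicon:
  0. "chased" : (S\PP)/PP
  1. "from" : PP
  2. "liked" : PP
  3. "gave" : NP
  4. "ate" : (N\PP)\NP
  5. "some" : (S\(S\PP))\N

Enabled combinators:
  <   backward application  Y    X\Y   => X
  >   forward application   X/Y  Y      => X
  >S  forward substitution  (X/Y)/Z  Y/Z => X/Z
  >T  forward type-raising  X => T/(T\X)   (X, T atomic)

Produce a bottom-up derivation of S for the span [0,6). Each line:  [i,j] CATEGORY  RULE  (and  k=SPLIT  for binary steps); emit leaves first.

[0,1] (S\PP)/PP  lex  "chased"
[1,2] PP  lex  "from"
[0,2] S\PP  >  k=1
[2,3] PP  lex  "liked"
[3,4] NP  lex  "gave"
[4,5] (N\PP)\NP  lex  "ate"
[3,5] N\PP  <  k=4
[2,5] N  <  k=3
[5,6] (S\(S\PP))\N  lex  "some"
[2,6] S\(S\PP)  <  k=5
[0,6] S  <  k=2

[0,6] S   <
  [0,2] S\PP   >
    [0,1] "chased" : (S\PP)/PP
    [1,2] "from" : PP
  [2,6] S\(S\PP)   <
    [2,5] N   <
      [2,3] "liked" : PP
      [3,5] N\PP   <
        [3,4] "gave" : NP
        [4,5] "ate" : (N\PP)\NP
    [5,6] "some" : (S\(S\PP))\N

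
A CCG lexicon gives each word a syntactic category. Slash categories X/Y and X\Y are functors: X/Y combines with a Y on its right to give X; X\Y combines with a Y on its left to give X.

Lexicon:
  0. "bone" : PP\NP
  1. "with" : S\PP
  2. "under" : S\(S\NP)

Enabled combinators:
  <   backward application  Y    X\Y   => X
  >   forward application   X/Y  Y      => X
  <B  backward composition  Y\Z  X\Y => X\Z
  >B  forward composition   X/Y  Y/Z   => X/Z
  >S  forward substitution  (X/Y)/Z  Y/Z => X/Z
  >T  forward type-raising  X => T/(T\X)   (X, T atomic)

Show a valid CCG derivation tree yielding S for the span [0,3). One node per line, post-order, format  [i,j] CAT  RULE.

[0,1] PP\NP  lex  "bone"
[1,2] S\PP  lex  "with"
[0,2] S\NP  <B  k=1
[2,3] S\(S\NP)  lex  "under"
[0,3] S  <  k=2

[0,3] S   <
  [0,2] S\NP   <B
    [0,1] "bone" : PP\NP
    [1,2] "with" : S\PP
  [2,3] "under" : S\(S\NP)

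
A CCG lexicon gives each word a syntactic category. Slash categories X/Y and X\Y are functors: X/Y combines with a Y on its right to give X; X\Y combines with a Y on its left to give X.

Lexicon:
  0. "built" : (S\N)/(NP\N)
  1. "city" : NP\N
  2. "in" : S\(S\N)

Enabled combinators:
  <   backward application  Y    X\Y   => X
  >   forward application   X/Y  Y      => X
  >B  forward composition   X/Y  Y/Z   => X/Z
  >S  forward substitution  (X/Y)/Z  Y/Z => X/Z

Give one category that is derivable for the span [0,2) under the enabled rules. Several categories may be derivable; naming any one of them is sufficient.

[0,3] S   <
  [0,2] S\N   >
    [0,1] "built" : (S\N)/(NP\N)
    [1,2] "city" : NP\N
  [2,3] "in" : S\(S\N)

S\N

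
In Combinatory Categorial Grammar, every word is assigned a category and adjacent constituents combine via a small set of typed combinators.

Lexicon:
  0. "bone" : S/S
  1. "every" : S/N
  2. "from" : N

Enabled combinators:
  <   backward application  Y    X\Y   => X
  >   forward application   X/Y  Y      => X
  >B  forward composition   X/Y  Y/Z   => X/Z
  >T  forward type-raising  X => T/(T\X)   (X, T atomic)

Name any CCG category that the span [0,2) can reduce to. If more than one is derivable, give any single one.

[0,3] S   >
  [0,2] S/N   >B
    [0,1] "bone" : S/S
    [1,2] "every" : S/N
  [2,3] "from" : N

S/N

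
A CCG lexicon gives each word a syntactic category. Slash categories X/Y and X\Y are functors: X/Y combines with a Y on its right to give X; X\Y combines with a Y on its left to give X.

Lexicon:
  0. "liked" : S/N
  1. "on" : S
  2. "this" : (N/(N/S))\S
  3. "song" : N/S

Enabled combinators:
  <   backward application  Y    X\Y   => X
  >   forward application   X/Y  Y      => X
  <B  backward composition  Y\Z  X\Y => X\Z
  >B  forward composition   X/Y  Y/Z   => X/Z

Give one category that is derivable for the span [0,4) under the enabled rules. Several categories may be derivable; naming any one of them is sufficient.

[0,4] S   >
  [0,1] "liked" : S/N
  [1,4] N   >
    [1,3] N/(N/S)   <
      [1,2] "on" : S
      [2,3] "this" : (N/(N/S))\S
    [3,4] "song" : N/S

S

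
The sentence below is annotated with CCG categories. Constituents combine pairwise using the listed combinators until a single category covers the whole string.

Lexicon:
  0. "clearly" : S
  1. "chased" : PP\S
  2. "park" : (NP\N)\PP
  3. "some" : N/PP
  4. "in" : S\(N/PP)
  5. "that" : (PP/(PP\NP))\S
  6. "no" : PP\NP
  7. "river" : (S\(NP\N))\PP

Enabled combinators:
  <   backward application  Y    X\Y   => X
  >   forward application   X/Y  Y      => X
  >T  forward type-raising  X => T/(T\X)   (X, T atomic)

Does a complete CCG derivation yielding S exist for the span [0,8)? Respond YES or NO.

YES

[0,8] S   <
  [0,3] NP\N   <
    [0,2] PP   >
      [0,1] PP/(PP\S)   >T
        [0,1] "clearly" : S
      [1,2] "chased" : PP\S
    [2,3] "park" : (NP\N)\PP
  [3,8] S\(NP\N)   <
    [3,7] PP   >
      [3,6] PP/(PP\NP)   <
        [3,5] S   <
          [3,4] "some" : N/PP
          [4,5] "in" : S\(N/PP)
        [5,6] "that" : (PP/(PP\NP))\S
      [6,7] "no" : PP\NP
    [7,8] "river" : (S\(NP\N))\PP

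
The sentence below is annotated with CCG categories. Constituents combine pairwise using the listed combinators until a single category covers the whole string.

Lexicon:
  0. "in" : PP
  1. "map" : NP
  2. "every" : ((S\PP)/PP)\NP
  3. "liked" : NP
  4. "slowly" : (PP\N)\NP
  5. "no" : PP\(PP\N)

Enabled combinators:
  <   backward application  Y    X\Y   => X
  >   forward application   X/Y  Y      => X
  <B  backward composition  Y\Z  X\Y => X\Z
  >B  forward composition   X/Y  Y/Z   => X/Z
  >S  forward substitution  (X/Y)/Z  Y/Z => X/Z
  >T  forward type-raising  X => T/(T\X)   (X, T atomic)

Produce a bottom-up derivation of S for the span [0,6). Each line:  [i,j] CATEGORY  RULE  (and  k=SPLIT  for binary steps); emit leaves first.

[0,1] PP  lex  "in"
[0,1] S/(S\PP)  >T
[1,2] NP  lex  "map"
[2,3] ((S\PP)/PP)\NP  lex  "every"
[1,3] (S\PP)/PP  <  k=2
[3,4] NP  lex  "liked"
[4,5] (PP\N)\NP  lex  "slowly"
[3,5] PP\N  <  k=4
[5,6] PP\(PP\N)  lex  "no"
[3,6] PP  <  k=5
[1,6] S\PP  >  k=3
[0,6] S  >  k=1

[0,6] S   >
  [0,1] S/(S\PP)   >T
    [0,1] "in" : PP
  [1,6] S\PP   >
    [1,3] (S\PP)/PP   <
      [1,2] "map" : NP
      [2,3] "every" : ((S\PP)/PP)\NP
    [3,6] PP   <
      [3,5] PP\N   <
        [3,4] "liked" : NP
        [4,5] "slowly" : (PP\N)\NP
      [5,6] "no" : PP\(PP\N)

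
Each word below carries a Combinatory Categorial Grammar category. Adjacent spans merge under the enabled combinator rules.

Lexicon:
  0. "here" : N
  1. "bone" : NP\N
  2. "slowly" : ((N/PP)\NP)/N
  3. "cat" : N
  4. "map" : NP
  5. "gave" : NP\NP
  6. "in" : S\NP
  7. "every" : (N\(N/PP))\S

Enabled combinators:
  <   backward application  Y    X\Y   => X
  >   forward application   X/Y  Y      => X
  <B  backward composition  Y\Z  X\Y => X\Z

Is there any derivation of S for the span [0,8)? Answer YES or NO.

NO

N NP\N ((N/PP)\NP)/N N NP NP\NP S\NP (N\(N/PP))\S
CKY chart[0,8] = {N}; S ∉ chart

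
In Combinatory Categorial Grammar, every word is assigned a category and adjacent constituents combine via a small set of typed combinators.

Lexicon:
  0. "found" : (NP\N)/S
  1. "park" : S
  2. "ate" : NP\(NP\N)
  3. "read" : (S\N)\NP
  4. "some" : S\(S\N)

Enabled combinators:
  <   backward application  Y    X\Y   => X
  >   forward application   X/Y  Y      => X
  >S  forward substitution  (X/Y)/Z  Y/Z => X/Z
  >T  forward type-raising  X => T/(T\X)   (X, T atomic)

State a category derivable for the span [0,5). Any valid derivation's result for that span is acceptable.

S

[0,5] S   <
  [0,4] S\N   <
    [0,3] NP   <
      [0,2] NP\N   >
        [0,1] "found" : (NP\N)/S
        [1,2] "park" : S
      [2,3] "ate" : NP\(NP\N)
    [3,4] "read" : (S\N)\NP
  [4,5] "some" : S\(S\N)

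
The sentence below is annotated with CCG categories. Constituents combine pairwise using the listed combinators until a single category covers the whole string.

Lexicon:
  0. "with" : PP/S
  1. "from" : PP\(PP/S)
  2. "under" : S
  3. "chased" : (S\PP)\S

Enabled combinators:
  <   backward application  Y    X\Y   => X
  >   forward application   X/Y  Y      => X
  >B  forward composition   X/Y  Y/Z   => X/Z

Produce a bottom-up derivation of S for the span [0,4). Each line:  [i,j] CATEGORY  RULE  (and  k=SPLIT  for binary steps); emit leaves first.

[0,4] S   <
  [0,2] PP   <
    [0,1] "with" : PP/S
    [1,2] "from" : PP\(PP/S)
  [2,4] S\PP   <
    [2,3] "under" : S
    [3,4] "chased" : (S\PP)\S

[0,1] PP/S  lex  "with"
[1,2] PP\(PP/S)  lex  "from"
[0,2] PP  <  k=1
[2,3] S  lex  "under"
[3,4] (S\PP)\S  lex  "chased"
[2,4] S\PP  <  k=3
[0,4] S  <  k=2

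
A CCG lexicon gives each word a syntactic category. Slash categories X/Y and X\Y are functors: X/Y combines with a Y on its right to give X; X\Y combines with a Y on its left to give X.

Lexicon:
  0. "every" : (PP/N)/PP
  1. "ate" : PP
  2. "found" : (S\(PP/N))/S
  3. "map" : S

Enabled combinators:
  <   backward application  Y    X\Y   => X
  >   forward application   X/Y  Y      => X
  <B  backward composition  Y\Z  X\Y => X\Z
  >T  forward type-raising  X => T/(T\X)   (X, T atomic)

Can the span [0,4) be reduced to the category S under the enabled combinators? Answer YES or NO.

YES

[0,4] S   <
  [0,2] PP/N   >
    [0,1] "every" : (PP/N)/PP
    [1,2] "ate" : PP
  [2,4] S\(PP/N)   >
    [2,3] "found" : (S\(PP/N))/S
    [3,4] "map" : S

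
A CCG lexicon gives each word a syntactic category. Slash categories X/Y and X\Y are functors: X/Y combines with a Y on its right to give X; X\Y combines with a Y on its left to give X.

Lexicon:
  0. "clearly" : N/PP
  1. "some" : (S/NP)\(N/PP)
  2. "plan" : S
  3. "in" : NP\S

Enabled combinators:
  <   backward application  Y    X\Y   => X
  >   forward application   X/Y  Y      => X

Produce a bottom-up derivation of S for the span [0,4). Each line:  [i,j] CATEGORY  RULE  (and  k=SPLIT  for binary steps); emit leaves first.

[0,4] S   >
  [0,2] S/NP   <
    [0,1] "clearly" : N/PP
    [1,2] "some" : (S/NP)\(N/PP)
  [2,4] NP   <
    [2,3] "plan" : S
    [3,4] "in" : NP\S

[0,1] N/PP  lex  "clearly"
[1,2] (S/NP)\(N/PP)  lex  "some"
[0,2] S/NP  <  k=1
[2,3] S  lex  "plan"
[3,4] NP\S  lex  "in"
[2,4] NP  <  k=3
[0,4] S  >  k=2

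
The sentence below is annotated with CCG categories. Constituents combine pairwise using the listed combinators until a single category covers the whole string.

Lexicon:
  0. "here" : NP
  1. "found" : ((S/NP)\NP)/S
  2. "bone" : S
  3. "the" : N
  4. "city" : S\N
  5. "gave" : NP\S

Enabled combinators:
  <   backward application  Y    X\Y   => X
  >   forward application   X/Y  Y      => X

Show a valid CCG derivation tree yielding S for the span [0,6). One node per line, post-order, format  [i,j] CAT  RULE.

[0,1] NP  lex  "here"
[1,2] ((S/NP)\NP)/S  lex  "found"
[2,3] S  lex  "bone"
[1,3] (S/NP)\NP  >  k=2
[0,3] S/NP  <  k=1
[3,4] N  lex  "the"
[4,5] S\N  lex  "city"
[3,5] S  <  k=4
[5,6] NP\S  lex  "gave"
[3,6] NP  <  k=5
[0,6] S  >  k=3

[0,6] S   >
  [0,3] S/NP   <
    [0,1] "here" : NP
    [1,3] (S/NP)\NP   >
      [1,2] "found" : ((S/NP)\NP)/S
      [2,3] "bone" : S
  [3,6] NP   <
    [3,5] S   <
      [3,4] "the" : N
      [4,5] "city" : S\N
    [5,6] "gave" : NP\S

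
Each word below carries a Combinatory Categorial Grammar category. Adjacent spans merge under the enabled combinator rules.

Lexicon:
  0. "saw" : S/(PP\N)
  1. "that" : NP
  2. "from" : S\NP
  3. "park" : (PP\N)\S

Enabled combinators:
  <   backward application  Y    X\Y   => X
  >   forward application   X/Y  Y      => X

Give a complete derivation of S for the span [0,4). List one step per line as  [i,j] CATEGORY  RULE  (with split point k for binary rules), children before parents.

[0,4] S   >
  [0,1] "saw" : S/(PP\N)
  [1,4] PP\N   <
    [1,3] S   <
      [1,2] "that" : NP
      [2,3] "from" : S\NP
    [3,4] "park" : (PP\N)\S

[0,1] S/(PP\N)  lex  "saw"
[1,2] NP  lex  "that"
[2,3] S\NP  lex  "from"
[1,3] S  <  k=2
[3,4] (PP\N)\S  lex  "park"
[1,4] PP\N  <  k=3
[0,4] S  >  k=1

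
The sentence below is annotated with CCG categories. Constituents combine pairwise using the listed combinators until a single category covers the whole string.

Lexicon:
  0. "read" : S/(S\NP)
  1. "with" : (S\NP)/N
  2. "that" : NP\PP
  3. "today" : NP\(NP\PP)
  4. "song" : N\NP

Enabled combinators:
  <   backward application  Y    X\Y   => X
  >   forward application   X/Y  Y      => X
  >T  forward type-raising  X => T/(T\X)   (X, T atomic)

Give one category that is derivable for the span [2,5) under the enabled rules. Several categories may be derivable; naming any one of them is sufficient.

N

[0,5] S   >
  [0,1] "read" : S/(S\NP)
  [1,5] S\NP   >
    [1,2] "with" : (S\NP)/N
    [2,5] N   <
      [2,4] NP   <
        [2,3] "that" : NP\PP
        [3,4] "today" : NP\(NP\PP)
      [4,5] "song" : N\NP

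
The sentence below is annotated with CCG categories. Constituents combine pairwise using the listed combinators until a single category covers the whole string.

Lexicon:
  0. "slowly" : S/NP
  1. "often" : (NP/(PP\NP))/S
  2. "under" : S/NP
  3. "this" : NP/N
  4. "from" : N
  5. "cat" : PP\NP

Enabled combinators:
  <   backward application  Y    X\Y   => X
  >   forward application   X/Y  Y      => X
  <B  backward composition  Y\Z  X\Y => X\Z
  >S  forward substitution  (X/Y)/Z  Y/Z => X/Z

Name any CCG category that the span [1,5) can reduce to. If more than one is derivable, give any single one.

NP/(PP\NP)

[0,6] S   >
  [0,1] "slowly" : S/NP
  [1,6] NP   >
    [1,5] NP/(PP\NP)   >
      [1,2] "often" : (NP/(PP\NP))/S
      [2,5] S   >
        [2,3] "under" : S/NP
        [3,5] NP   >
          [3,4] "this" : NP/N
          [4,5] "from" : N
    [5,6] "cat" : PP\NP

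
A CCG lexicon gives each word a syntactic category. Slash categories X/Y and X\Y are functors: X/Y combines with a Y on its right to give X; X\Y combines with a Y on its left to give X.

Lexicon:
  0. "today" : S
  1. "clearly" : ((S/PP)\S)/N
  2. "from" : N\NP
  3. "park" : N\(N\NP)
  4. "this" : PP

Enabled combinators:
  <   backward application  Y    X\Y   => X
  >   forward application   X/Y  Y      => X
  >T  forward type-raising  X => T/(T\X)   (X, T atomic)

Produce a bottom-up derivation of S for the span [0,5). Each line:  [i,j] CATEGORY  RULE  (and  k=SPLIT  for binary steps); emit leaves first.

[0,5] S   >
  [0,4] S/PP   <
    [0,1] "today" : S
    [1,4] (S/PP)\S   >
      [1,2] "clearly" : ((S/PP)\S)/N
      [2,4] N   <
        [2,3] "from" : N\NP
        [3,4] "park" : N\(N\NP)
  [4,5] "this" : PP

[0,1] S  lex  "today"
[1,2] ((S/PP)\S)/N  lex  "clearly"
[2,3] N\NP  lex  "from"
[3,4] N\(N\NP)  lex  "park"
[2,4] N  <  k=3
[1,4] (S/PP)\S  >  k=2
[0,4] S/PP  <  k=1
[4,5] PP  lex  "this"
[0,5] S  >  k=4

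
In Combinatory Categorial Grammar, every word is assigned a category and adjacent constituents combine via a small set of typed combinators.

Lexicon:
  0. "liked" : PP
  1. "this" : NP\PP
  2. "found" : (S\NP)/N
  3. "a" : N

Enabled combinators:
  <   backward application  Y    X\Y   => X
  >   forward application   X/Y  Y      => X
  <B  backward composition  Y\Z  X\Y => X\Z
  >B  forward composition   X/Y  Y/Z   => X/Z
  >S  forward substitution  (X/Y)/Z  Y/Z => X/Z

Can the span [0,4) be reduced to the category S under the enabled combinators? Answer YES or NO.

[0,4] S   <
  [0,1] "liked" : PP
  [1,4] S\PP   <B
    [1,2] "this" : NP\PP
    [2,4] S\NP   >
      [2,3] "found" : (S\NP)/N
      [3,4] "a" : N

YES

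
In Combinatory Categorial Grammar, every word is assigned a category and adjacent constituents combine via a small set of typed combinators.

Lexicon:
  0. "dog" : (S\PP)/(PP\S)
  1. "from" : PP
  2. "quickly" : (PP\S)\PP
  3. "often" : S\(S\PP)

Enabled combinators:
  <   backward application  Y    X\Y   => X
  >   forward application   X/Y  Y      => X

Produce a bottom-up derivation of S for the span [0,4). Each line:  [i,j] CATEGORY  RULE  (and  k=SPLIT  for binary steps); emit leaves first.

[0,4] S   <
  [0,3] S\PP   >
    [0,1] "dog" : (S\PP)/(PP\S)
    [1,3] PP\S   <
      [1,2] "from" : PP
      [2,3] "quickly" : (PP\S)\PP
  [3,4] "often" : S\(S\PP)

[0,1] (S\PP)/(PP\S)  lex  "dog"
[1,2] PP  lex  "from"
[2,3] (PP\S)\PP  lex  "quickly"
[1,3] PP\S  <  k=2
[0,3] S\PP  >  k=1
[3,4] S\(S\PP)  lex  "often"
[0,4] S  <  k=3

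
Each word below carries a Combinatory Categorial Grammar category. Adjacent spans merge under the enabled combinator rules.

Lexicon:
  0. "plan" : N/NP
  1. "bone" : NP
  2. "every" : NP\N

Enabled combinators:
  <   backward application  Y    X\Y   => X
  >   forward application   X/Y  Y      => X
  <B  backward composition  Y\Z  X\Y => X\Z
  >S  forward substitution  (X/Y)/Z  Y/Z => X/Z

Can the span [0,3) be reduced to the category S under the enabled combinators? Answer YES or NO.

N/NP NP NP\N
CKY chart[0,3] = {NP}; S ∉ chart

NO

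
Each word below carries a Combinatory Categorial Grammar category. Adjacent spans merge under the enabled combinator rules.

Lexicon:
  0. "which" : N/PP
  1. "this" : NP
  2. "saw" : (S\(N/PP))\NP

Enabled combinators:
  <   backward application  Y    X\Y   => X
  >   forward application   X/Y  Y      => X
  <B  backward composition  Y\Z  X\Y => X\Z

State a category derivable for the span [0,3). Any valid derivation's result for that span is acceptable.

S

[0,3] S   <
  [0,1] "which" : N/PP
  [1,3] S\(N/PP)   <
    [1,2] "this" : NP
    [2,3] "saw" : (S\(N/PP))\NP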